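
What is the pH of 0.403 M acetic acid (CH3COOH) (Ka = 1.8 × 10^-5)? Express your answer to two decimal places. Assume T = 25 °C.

pH = 2.57

CH3COOH ⇌ CH3COO- + H+
From the ICE table, Ka = [H+]²/(0.403 − [H+]) = 1.8 × 10^-5.
Assume [H+] ≪ 0.403: [H+] ≈ √(1.8 × 10^-5 × 0.403) = 2.69 × 10^-3 M
pH = −log[H+] = −log(2.69 × 10^-3) = 2.57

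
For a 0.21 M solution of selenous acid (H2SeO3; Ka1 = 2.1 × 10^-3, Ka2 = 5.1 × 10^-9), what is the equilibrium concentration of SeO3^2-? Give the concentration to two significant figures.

First ionization gives [H+] ≈ [HSeO3-] = 2.00 × 10^-2 M.
Second step: Ka2 = [H+][SeO3^2-]/[HSeO3-] ≈ [SeO3^2-] (since [H+] ≈ [HSeO3-]).
So [SeO3^2-] ≈ Ka2.

5.1 × 10^-9 M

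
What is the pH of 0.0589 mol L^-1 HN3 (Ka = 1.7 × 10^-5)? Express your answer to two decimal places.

pH = 3.00

HN3 ⇌ N3- + H+
From the ICE table, Ka = x²/(0.0589 − x) = 1.7 × 10^-5.
Neglecting x in the denominator: x = √(1.7 × 10^-5 × 0.0589) = 1.00 × 10^-3 M
pH = −log(1.00 × 10^-3) = 3.00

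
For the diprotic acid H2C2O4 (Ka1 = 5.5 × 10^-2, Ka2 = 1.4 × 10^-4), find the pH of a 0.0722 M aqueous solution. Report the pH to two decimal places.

Since Ka1 ≫ Ka2, the first ionization dominates [H+].
Ka1 = x²/(0.0722 − x) = 5.5 × 10^-2
Solving the quadratic: x = (−Ka1 + √(Ka1² + 4·Ka1·C₀))/2 = 4.13 × 10^-2 M
pH = −log(4.13 × 10^-2) = 1.38

pH = 1.38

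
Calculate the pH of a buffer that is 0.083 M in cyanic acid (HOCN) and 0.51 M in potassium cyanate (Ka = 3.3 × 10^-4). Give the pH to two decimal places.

pKa = −log(3.3 × 10^-4) = 3.481
Henderson–Hasselbalch: pH = pKa + log([OCN-]/[HOCN]) = 3.481 + log(0.51/0.083)
pH = 3.481 + (+0.788) = 4.27

pH = 4.27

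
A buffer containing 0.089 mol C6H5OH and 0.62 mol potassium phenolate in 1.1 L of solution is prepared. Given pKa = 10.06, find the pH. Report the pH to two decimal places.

pH = 10.90

Henderson–Hasselbalch: pH = pKa + log([C6H5O-]/[C6H5OH]) = 10.06 + log(0.62/0.089)
pH = 10.06 + (+0.843) = 10.90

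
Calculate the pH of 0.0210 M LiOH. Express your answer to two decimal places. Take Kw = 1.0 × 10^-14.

pH = 12.32

LiOH is a strong base; [OH-] = 0.021 M.
pOH = -log(0.021) = 1.68
pH = 14.00 - 1.68 = 12.32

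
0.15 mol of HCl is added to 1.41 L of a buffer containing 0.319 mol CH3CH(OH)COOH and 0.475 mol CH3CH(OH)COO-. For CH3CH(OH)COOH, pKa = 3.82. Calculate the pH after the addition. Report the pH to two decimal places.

pH = 3.66

Added H+ converts CH3CH(OH)COO- to CH3CH(OH)COOH: CH3CH(OH)COOH → 0.469 mol, CH3CH(OH)COO- → 0.325 mol.
pH = pKa + log(n_CH3CH(OH)COO-/n_CH3CH(OH)COOH) = 3.82 + log(0.325/0.469) = 3.82 + (-0.159)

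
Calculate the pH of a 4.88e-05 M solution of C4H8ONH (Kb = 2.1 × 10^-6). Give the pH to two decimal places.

C4H8ONH + H2O ⇌ C4H8ONH2+ + OH-
Kb = x²/(4.88e-05 − x) = 2.1 × 10^-6
Here C₀/Kb ≈ 23.2, so the small-x approximation fails. Use the quadratic:
x = [−2.1e-06 + √(2.1e-06² + 4.1e-10)]/2 = 9.13 × 10^-6 M
pOH = 5.04, so pH = 14.00 − pOH = 8.96

pH = 8.96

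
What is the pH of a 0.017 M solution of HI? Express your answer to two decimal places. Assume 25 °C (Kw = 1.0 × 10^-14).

HI is a strong acid and dissociates completely, so [H+] = 0.017 M.
pH = -log(0.017) = 1.77

pH = 1.77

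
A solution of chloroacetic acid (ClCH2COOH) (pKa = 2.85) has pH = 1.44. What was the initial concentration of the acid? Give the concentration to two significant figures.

[H+] = 10^(-1.44) = 3.63 × 10^-2 M = x
Ka = 10^(−2.85) = 1.41 × 10^-3
Ka = x²/(C₀ − x) ⇒ C₀ = x + x²/Ka
C₀ = 3.63 × 10^-2 + (3.63 × 10^-2)²/(1.41 × 10^-3) = 9.71 × 10^-1 M

C₀ = 9.7 × 10^-1 M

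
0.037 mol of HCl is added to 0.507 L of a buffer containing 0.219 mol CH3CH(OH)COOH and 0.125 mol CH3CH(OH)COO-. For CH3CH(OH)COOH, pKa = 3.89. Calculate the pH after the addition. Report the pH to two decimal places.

pH = 3.43

Added H+ converts CH3CH(OH)COO- to CH3CH(OH)COOH: CH3CH(OH)COOH → 0.256 mol, CH3CH(OH)COO- → 0.088 mol.
pH = pKa + log([A⁻]/[HA]) = 3.89 + log(0.088/0.256) = 3.89 -0.464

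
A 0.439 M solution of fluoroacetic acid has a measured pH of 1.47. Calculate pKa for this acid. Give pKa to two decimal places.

[H+] = 10^(-1.47) = 3.39 × 10^-2 M
At equilibrium [HA] = 0.439 − 3.39 × 10^-2 = 4.05 × 10^-1 M
Ka = [H+][A-]/[HA] = (3.39 × 10^-2)² / 4.05 × 10^-1 = 2.84 × 10^-3
pKa = -log(2.84 × 10^-3) = 2.55

pKa = 2.55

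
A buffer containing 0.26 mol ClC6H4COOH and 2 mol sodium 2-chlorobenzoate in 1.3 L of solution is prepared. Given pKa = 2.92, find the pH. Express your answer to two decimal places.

pH = 3.81

Henderson–Hasselbalch: pH = pKa + log([ClC6H4COO-]/[ClC6H4COOH]) = 2.92 + log(2/0.26)
pH = 2.92 + (+0.886) = 3.81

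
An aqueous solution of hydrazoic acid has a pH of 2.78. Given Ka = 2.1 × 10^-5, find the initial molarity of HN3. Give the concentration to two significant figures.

C₀ = 1.3 × 10^-1 M

[H+] = 10^(-2.78) = 1.66 × 10^-3 M = x
Ka = x²/(C₀ − x) ⇒ C₀ = x + x²/Ka
C₀ = 1.66 × 10^-3 + (1.66 × 10^-3)²/(2.1 × 10^-5) = 1.33 × 10^-1 M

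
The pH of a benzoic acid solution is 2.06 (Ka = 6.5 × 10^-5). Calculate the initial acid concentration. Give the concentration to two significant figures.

C₀ = 1.2 M

[H+] = 10^(-2.06) = 8.71 × 10^-3 M = x
Ka = x²/(C₀ − x) ⇒ C₀ = x + x²/Ka
C₀ = 8.71 × 10^-3 + (8.71 × 10^-3)²/(6.5 × 10^-5) = 1.18 M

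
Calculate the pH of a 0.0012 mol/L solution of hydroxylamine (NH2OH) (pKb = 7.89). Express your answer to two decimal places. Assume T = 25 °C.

NH2OH + H2O ⇌ NH3OH+ + OH-
Kb = 10^(−7.89) = 1.29 × 10^-8
Let x = [OH-] at equilibrium. Kb = x²/(0.0012 − x).
Neglecting x in the denominator: x = √(1.29 × 10^-8 × 0.0012) = 3.93 × 10^-6 M
Check: 0.33% ionized — well under 5%, approximation valid.
pOH = −log(3.93 × 10^-6) = 5.41; pH = 14.00 − 5.41 = 8.59

pH = 8.59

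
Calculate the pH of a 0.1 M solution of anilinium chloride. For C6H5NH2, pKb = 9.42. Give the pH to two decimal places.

pH = 2.79

C6H5NH3+ is the conjugate acid of the weak base C6H5NH2.
Kb = 10^(−9.42) = 3.80 × 10^-10
Ka = Kw/Kb = 1.0×10^-14 / 3.80 × 10^-10 = 2.63 × 10^-5
Let x = [H+] at equilibrium. Ka = x²/(0.1 − x).
Assume x ≪ 0.1: x ≈ √(2.63 × 10^-5 × 0.1) = 1.62 × 10^-3 M
pH = −log[H+] = −log(1.62 × 10^-3) = 2.79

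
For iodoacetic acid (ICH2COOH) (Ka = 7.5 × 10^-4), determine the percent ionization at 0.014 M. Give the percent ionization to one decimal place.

ICH2COOH ⇌ ICH2COO- + H+; let x = [H+] at equilibrium.
Solve x² + 0.00075x − 1.05e-05 = 0 → x = 2.89 × 10^-3 M
Fraction ionized = 2.89 × 10^-3 / 0.014 = 0.2064 → 20.6%

20.6%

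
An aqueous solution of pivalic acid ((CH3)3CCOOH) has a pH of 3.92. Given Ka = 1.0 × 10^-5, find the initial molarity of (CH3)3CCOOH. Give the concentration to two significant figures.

C₀ = 1.6 × 10^-3 M

[H+] = 10^(-3.92) = 1.20 × 10^-4 M = x
Ka = x²/(C₀ − x) ⇒ C₀ = x + x²/Ka
C₀ = 1.20 × 10^-4 + (1.20 × 10^-4)²/(1.0 × 10^-5) = 1.56 × 10^-3 M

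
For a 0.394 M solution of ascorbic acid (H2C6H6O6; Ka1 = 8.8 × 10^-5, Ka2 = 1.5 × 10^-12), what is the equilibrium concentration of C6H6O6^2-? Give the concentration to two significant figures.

1.5 × 10^-12 M

First ionization gives [H+] ≈ [HC6H6O6-] = 5.89 × 10^-3 M.
Second step: Ka2 = [H+][C6H6O6^2-]/[HC6H6O6-] ≈ [C6H6O6^2-] (since [H+] ≈ [HC6H6O6-]).
So [C6H6O6^2-] ≈ Ka2.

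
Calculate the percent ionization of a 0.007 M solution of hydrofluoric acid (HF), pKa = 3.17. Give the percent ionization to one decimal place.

HF ⇌ F- + H+; let x = [H+] at equilibrium.
Ka = 10^(−3.17) = 6.76 × 10^-4
Ka = x²/(C₀ − x); solving the quadratic gives x = 1.86 × 10^-3 M.
Fraction ionized = 1.86 × 10^-3 / 0.007 = 0.2657 → 26.6%

26.6%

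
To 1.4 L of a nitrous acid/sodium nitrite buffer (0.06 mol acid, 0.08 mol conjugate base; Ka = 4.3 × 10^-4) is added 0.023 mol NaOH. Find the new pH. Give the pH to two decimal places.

After neutralization: n(HNO2) = 0.037 mol, n(NO2-) = 0.103 mol.
pKa = −log(4.3 × 10^-4) = 3.367
pH = pKa + log([A⁻]/[HA]) = 3.367 + log(0.103/0.037) = 3.367 +0.445

pH = 3.81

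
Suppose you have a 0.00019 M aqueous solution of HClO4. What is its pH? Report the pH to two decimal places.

pH = 3.72

HClO4 is a strong acid and dissociates completely, so [H+] = 0.00019 M.
pH = -log(0.00019) = 3.72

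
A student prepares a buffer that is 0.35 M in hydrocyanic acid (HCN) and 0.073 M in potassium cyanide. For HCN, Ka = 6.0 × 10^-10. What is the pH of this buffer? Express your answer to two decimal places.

pH = 8.54

pKa = −log(6.0 × 10^-10) = 9.222
Henderson–Hasselbalch: pH = pKa + log([CN-]/[HCN]) = 9.222 + log(0.073/0.35)
pH = 9.222 + (-0.681) = 8.54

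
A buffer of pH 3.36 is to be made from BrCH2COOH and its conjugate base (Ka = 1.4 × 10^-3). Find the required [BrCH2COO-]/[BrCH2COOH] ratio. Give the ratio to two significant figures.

pKa = -log(1.4 × 10^-3) = 2.854
pH = pKa + log(r) ⇒ log(r) = 3.36 − 2.854 = +0.506
r = [BrCH2COO-]/[BrCH2COOH] = 10^(+0.506) = 3.21

ratio = 3.2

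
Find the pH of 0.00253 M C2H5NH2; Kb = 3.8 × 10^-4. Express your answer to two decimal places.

pH = 10.91

C2H5NH2 + H2O ⇌ C2H5NH3+ + OH-
From the ICE table, Kb = [OH-]²/(0.00253 − [OH-]) = 3.8 × 10^-4.
The 5% rule fails; solving [OH-]² + Kb·[OH-] − Kb·C₀ = 0 exactly:
[OH-] = (−Kb + √(Kb² + 4·Kb·C₀))/2 = 8.09 × 10^-4 M
pOH = 3.09, so pH = 14.00 − pOH = 10.91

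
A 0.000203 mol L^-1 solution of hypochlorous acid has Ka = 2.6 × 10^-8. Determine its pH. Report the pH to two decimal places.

pH = 5.64

HOCl ⇌ OCl- + H+
Ka = [H+]²/(0.000203 − [H+]) = 2.6 × 10^-8
Since Ka ≪ C₀, [H+] ≈ √(Ka·C₀) = 2.30 × 10^-6 M.
pH = −log(2.30 × 10^-6) = 5.64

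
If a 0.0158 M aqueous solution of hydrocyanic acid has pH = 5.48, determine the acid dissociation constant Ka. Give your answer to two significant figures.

Ka = 6.9 × 10^-10

[H+] = 10^(-5.48) = 3.31 × 10^-6 M
At equilibrium [HA] = 0.0158 − 3.31 × 10^-6 = 1.58 × 10^-2 M
Ka = [H+][A-]/[HA] = (3.31 × 10^-6)² / 1.58 × 10^-2 = 6.9 × 10^-10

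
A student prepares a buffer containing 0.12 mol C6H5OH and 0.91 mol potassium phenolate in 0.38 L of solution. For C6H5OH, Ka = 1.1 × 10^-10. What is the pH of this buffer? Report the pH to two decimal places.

pH = 10.84

pKa = −log(1.1 × 10^-10) = 9.959
Using pH = pKa + log([base]/[acid]) with [base]/[acid] = 0.91/0.12:
pH = 9.959 + (+0.880) = 10.84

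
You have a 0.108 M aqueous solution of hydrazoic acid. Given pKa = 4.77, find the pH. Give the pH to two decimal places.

HN3 ⇌ N3- + H+
Ka = 10^(−4.77) = 1.70 × 10^-5
Ka = x²/(0.108 − x) = 1.70 × 10^-5
Since Ka ≪ C₀, x ≈ √(Ka·C₀) = 1.35 × 10^-3 M.
Check: 1.3% ionized — well under 5%, approximation valid.
pH = −log[H+] = −log(1.35 × 10^-3) = 2.87

pH = 2.87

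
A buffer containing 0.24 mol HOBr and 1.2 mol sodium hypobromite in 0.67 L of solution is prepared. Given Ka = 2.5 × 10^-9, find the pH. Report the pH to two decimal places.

pH = 9.30

pKa = −log(2.5 × 10^-9) = 8.602
pH = pKa + log([A⁻]/[HA]) = 8.602 + log(1.2/0.24)
pH = 8.602 + (+0.699) = 9.30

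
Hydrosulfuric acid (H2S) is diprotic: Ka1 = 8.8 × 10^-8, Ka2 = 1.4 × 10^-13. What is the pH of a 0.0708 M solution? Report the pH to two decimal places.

Since Ka1 ≫ Ka2, the first ionization dominates [H+].
Ka1 = x²/(0.0708 − x) = 8.8 × 10^-8
x ≈ √(8.8 × 10^-8 × 0.0708) = 7.89 × 10^-5 M
pH = −log(7.89 × 10^-5) = 4.10

pH = 4.10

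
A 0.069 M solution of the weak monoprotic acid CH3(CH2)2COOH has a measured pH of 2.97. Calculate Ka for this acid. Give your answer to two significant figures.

[H+] = 10^(-2.97) = 1.07 × 10^-3 M
At equilibrium [HA] = 0.069 − 1.07 × 10^-3 = 6.79 × 10^-2 M
Ka = [H+][A-]/[HA] = (1.07 × 10^-3)² / 6.79 × 10^-2 = 1.7 × 10^-5

Ka = 1.7 × 10^-5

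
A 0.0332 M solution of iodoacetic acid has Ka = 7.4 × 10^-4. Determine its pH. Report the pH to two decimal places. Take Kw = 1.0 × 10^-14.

ICH2COOH ⇌ ICH2COO- + H+
From the ICE table, Ka = [H+]²/(0.0332 − [H+]) = 7.4 × 10^-4.
Here C₀/Ka ≈ 44.9, so the small-[H+] approximation fails. Use the quadratic:
[H+] = [−0.00074 + √(0.00074² + 9.83e-05)]/2 = 4.60 × 10^-3 M
pH = −log[H+] = −log(4.60 × 10^-3) = 2.34

pH = 2.34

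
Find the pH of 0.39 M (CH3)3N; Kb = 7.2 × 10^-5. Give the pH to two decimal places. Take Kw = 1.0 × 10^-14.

(CH3)3N + H2O ⇌ (CH3)3NH+ + OH-
Kb = [OH-]²/(0.39 − [OH-]) = 7.2 × 10^-5
Assume [OH-] ≪ 0.39: [OH-] ≈ √(7.2 × 10^-5 × 0.39) = 5.30 × 10^-3 M
pOH = 2.28, so pH = 14.00 − pOH = 11.72

pH = 11.72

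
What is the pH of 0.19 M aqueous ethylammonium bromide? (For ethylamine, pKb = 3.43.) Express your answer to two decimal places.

C2H5NH3+ is the conjugate acid of the weak base C2H5NH2.
Kb = 10^(−3.43) = 3.72 × 10^-4
Ka = Kw/Kb = 1.0×10^-14 / 3.72 × 10^-4 = 2.69 × 10^-11
Let x = [H+] at equilibrium. Ka = x²/(0.19 − x).
Assume x ≪ 0.19: x ≈ √(2.69 × 10^-11 × 0.19) = 2.26 × 10^-6 M
Check: 0.0012% ionized — well under 5%, approximation valid.
pH = −log(2.26 × 10^-6) = 5.65

pH = 5.65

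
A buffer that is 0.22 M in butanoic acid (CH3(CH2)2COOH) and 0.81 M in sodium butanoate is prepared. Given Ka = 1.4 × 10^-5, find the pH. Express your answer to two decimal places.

pH = 5.42

pKa = −log(1.4 × 10^-5) = 4.854
Henderson–Hasselbalch: pH = pKa + log([CH3(CH2)2COO-]/[CH3(CH2)2COOH]) = 4.854 + log(0.81/0.22)
pH = 4.854 + (+0.566) = 5.42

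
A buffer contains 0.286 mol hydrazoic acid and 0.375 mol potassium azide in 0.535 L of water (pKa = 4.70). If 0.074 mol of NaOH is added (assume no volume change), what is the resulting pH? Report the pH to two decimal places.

pH = 5.03

After neutralization: n(HN3) = 0.212 mol, n(N3-) = 0.449 mol.
Henderson–Hasselbalch with mole ratio 0.449/0.212: pH = 4.70 + (+0.326)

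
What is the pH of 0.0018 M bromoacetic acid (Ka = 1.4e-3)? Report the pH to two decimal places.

pH = 2.99

BrCH2COOH ⇌ BrCH2COO- + H+
Let x = [H+] at equilibrium. Ka = x²/(0.0018 − x).
The 5% rule fails; solving x² + Ka·x − Ka·C₀ = 0 exactly:
x = (−Ka + √(Ka² + 4·Ka·C₀))/2 = 1.03 × 10^-3 M
pH = −log[H+] = −log(1.03 × 10^-3) = 2.99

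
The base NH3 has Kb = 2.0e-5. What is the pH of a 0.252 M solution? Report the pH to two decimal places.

NH3 + H2O ⇌ NH4+ + OH-
From the ICE table, Kb = [OH-]²/(0.252 − [OH-]) = 2.0 × 10^-5.
Since Kb ≪ C₀, [OH-] ≈ √(Kb·C₀) = 2.24 × 10^-3 M.
pOH = 2.65, so pH = 14.00 − pOH = 11.35

pH = 11.35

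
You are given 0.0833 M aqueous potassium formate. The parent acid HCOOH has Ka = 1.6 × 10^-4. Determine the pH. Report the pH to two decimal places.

HCOO- is the conjugate base of the weak acid HCOOH.
Kb = Kw/Ka = 1.0×10^-14 / 1.6 × 10^-4 = 6.25 × 10^-11
Kb = [OH-]²/(0.0833 − [OH-]) = 6.25 × 10^-11
Assume [OH-] ≪ 0.0833: [OH-] ≈ √(6.25 × 10^-11 × 0.0833) = 2.28 × 10^-6 M
Check: 0.0027% ionized — well under 5%, approximation valid.
pOH = 5.64, so pH = 14.00 − pOH = 8.36

pH = 8.36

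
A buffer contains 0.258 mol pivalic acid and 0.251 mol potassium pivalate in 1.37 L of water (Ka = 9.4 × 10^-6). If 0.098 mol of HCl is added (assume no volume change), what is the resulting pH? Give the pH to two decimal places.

pH = 4.66

After neutralization: n((CH3)3CCOOH) = 0.356 mol, n((CH3)3CCOO-) = 0.153 mol.
pKa = −log(9.4 × 10^-6) = 5.027
pH = pKa + log(n_(CH3)3CCOO-/n_(CH3)3CCOOH) = 5.027 + log(0.153/0.356) = 5.027 + (-0.367)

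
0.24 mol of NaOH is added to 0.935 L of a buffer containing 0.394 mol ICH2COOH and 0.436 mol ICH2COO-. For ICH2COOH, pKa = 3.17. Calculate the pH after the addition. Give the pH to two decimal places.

After neutralization: n(ICH2COOH) = 0.154 mol, n(ICH2COO-) = 0.676 mol.
Henderson–Hasselbalch with mole ratio 0.676/0.154: pH = 3.17 + (+0.642)

pH = 3.81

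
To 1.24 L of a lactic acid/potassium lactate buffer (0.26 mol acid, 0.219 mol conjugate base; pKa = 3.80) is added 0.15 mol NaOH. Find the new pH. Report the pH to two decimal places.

pH = 4.33

OH- converts CH3CH(OH)COOH to CH3CH(OH)COO-: CH3CH(OH)COOH → 0.11 mol, CH3CH(OH)COO- → 0.369 mol.
pH = pKa + log(n_CH3CH(OH)COO-/n_CH3CH(OH)COOH) = 3.80 + log(0.369/0.11) = 3.80 + (+0.526)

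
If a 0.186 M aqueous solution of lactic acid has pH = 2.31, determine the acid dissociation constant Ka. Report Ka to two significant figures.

Ka = 1.3 × 10^-4

[H+] = 10^(-2.31) = 4.90 × 10^-3 M
At equilibrium [HA] = 0.186 − 4.90 × 10^-3 = 1.81 × 10^-1 M
Ka = [H+][A-]/[HA] = (4.90 × 10^-3)² / 1.81 × 10^-1 = 1.3 × 10^-4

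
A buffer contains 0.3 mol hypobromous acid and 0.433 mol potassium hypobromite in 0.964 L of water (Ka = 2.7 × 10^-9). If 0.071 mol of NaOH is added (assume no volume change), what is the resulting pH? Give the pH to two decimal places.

pH = 8.91

OH- converts HOBr to OBr-: HOBr → 0.229 mol, OBr- → 0.504 mol.
pKa = −log(2.7 × 10^-9) = 8.569
pH = pKa + log(n_OBr-/n_HOBr) = 8.569 + log(0.504/0.229) = 8.569 + (+0.343)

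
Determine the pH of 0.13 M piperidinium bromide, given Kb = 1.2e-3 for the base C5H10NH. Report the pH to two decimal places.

C5H10NH2+ is the conjugate acid of the weak base C5H10NH.
Ka = Kw/Kb = 1.0×10^-14 / 1.2 × 10^-3 = 8.33 × 10^-12
From the ICE table, Ka = [H+]²/(0.13 − [H+]) = 8.33 × 10^-12.
Neglecting [H+] in the denominator: [H+] = √(8.33 × 10^-12 × 0.13) = 1.04 × 10^-6 M
Check: 0.0008% ionized — well under 5%, approximation valid.
pH = −log[H+] = −log(1.04 × 10^-6) = 5.98

pH = 5.98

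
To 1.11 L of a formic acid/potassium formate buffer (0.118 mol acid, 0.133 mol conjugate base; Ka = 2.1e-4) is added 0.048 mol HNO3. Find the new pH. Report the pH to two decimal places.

pH = 3.39

After neutralization: n(HCOOH) = 0.166 mol, n(HCOO-) = 0.085 mol.
pKa = −log(2.1 × 10^-4) = 3.678
Henderson–Hasselbalch with mole ratio 0.085/0.166: pH = 3.678 + (-0.291)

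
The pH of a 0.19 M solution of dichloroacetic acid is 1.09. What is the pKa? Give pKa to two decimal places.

[H+] = 10^(-1.09) = 8.13 × 10^-2 M
At equilibrium [HA] = 0.19 − 8.13 × 10^-2 = 1.09 × 10^-1 M
Ka = [H+][A-]/[HA] = (8.13 × 10^-2)² / 1.09 × 10^-1 = 6.06 × 10^-2
pKa = -log(6.06 × 10^-2) = 1.22

pKa = 1.22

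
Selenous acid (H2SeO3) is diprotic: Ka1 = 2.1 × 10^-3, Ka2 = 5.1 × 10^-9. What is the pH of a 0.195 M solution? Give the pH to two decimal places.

Since Ka1 ≫ Ka2, the first ionization dominates [H+].
Ka1 = x²/(0.195 − x) = 2.1 × 10^-3
Solving the quadratic: x = (−Ka1 + √(Ka1² + 4·Ka1·C₀))/2 = 1.92 × 10^-2 M
pH = −log(1.92 × 10^-2) = 1.72

pH = 1.72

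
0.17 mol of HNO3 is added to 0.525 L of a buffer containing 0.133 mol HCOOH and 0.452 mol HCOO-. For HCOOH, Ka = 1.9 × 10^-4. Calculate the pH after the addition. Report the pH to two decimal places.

Added H+ converts HCOO- to HCOOH: HCOOH → 0.303 mol, HCOO- → 0.282 mol.
pKa = −log(1.9 × 10^-4) = 3.721
pH = pKa + log(n_HCOO-/n_HCOOH) = 3.721 + log(0.282/0.303) = 3.721 + (-0.031)

pH = 3.69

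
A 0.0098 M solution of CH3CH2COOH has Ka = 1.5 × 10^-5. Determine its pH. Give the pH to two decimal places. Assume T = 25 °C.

pH = 3.42

CH3CH2COOH ⇌ CH3CH2COO- + H+
Ka = x²/(0.0098 − x) = 1.5 × 10^-5
Assume x ≪ 0.0098: x ≈ √(1.5 × 10^-5 × 0.0098) = 3.83 × 10^-4 M
Check: 3.9% ionized — well under 5%, approximation valid.
pH = −log(3.83 × 10^-4) = 3.42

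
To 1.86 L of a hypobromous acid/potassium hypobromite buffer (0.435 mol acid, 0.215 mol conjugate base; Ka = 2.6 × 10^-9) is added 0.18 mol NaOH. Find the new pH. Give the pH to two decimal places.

pH = 8.78

After neutralization: n(HOBr) = 0.255 mol, n(OBr-) = 0.395 mol.
pKa = −log(2.6 × 10^-9) = 8.585
pH = pKa + log([A⁻]/[HA]) = 8.585 + log(0.395/0.255) = 8.585 +0.190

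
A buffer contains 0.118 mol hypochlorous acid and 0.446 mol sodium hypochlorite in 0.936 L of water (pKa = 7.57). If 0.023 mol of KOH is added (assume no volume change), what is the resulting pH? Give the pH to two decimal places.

pH = 8.26

OH- converts HOCl to OCl-: HOCl → 0.095 mol, OCl- → 0.469 mol.
pH = pKa + log(n_OCl-/n_HOCl) = 7.57 + log(0.469/0.095) = 7.57 + (+0.693)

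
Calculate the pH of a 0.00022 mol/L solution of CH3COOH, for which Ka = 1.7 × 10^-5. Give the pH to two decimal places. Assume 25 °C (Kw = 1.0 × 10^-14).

CH3COOH ⇌ CH3COO- + H+
Let x = [H+] at equilibrium. Ka = x²/(0.00022 − x).
Here C₀/Ka ≈ 12.9, so the small-x approximation fails. Use the quadratic:
x = [−1.7e-05 + √(1.7e-05² + 1.5e-08)]/2 = 5.32 × 10^-5 M
pH = −log(5.32 × 10^-5) = 4.27

pH = 4.27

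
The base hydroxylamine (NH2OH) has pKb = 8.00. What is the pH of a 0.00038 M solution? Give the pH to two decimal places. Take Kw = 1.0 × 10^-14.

pH = 8.29

NH2OH + H2O ⇌ NH3OH+ + OH-
Kb = 10^(−8.00) = 1.00 × 10^-8
Let x = [OH-] at equilibrium. Kb = x²/(0.00038 − x).
Neglecting x in the denominator: x = √(1.00 × 10^-8 × 0.00038) = 1.95 × 10^-6 M
pOH = 5.71, so pH = 14.00 − pOH = 8.29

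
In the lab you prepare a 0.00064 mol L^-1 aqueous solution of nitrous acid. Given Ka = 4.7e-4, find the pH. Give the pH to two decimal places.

pH = 3.44

HNO2 ⇌ NO2- + H+
Ka = [H+]²/(0.00064 − [H+]) = 4.7 × 10^-4
The 5% rule fails; solving [H+]² + Ka·[H+] − Ka·C₀ = 0 exactly:
[H+] = [−0.00047 + √(0.00047² + 1.2e-06)]/2 = 3.62 × 10^-4 M
pH = −log(3.62 × 10^-4) = 3.44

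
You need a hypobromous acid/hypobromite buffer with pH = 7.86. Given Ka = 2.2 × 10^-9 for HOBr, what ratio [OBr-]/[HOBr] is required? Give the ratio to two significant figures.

ratio = 0.16

pKa = -log(2.2 × 10^-9) = 8.658
pH = pKa + log(r) ⇒ log(r) = 7.86 − 8.658 = -0.798
r = [OBr-]/[HOBr] = 10^(-0.798) = 0.159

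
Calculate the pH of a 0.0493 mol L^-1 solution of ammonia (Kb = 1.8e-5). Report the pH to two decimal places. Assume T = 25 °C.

NH3 + H2O ⇌ NH4+ + OH-
Kb = x²/(0.0493 − x) = 1.8 × 10^-5
Neglecting x in the denominator: x = √(1.8 × 10^-5 × 0.0493) = 9.42 × 10^-4 M
Check: 1.9% ionized — well under 5%, approximation valid.
pOH = −log(9.42 × 10^-4) = 3.03; pH = 14.00 − 3.03 = 10.97

pH = 10.97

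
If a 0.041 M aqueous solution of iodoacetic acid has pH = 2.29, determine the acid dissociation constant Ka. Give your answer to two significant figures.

Ka = 7.3 × 10^-4

[H+] = 10^(-2.29) = 5.13 × 10^-3 M
At equilibrium [HA] = 0.041 − 5.13 × 10^-3 = 3.59 × 10^-2 M
Ka = [H+][A-]/[HA] = (5.13 × 10^-3)² / 3.59 × 10^-2 = 7.3 × 10^-4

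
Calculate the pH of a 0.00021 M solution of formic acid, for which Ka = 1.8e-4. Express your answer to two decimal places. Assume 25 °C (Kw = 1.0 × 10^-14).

pH = 3.91

HCOOH ⇌ HCOO- + H+
From the ICE table, Ka = [H+]²/(0.00021 − [H+]) = 1.8 × 10^-4.
Here C₀/Ka ≈ 1.17, so the small-[H+] approximation fails. Use the quadratic:
[H+] = [−0.00018 + √(0.00018² + 1.51e-07)]/2 = 1.24 × 10^-4 M
pH = −log(1.24 × 10^-4) = 3.91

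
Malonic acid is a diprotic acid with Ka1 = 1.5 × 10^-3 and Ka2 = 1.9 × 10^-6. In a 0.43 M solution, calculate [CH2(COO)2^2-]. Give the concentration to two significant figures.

First ionization gives [H+] ≈ [CH2(COOH)COO-] = 2.47 × 10^-2 M.
Second step: Ka2 = [H+][CH2(COO)2^2-]/[CH2(COOH)COO-] ≈ [CH2(COO)2^2-] (since [H+] ≈ [CH2(COOH)COO-]).
So [CH2(COO)2^2-] ≈ Ka2.

1.9 × 10^-6 M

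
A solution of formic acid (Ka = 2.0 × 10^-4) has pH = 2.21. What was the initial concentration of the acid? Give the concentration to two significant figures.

C₀ = 2.0 × 10^-1 M

[H+] = 10^(-2.21) = 6.17 × 10^-3 M = x
Ka = x²/(C₀ − x) ⇒ C₀ = x + x²/Ka
C₀ = 6.17 × 10^-3 + (6.17 × 10^-3)²/(2.0 × 10^-4) = 1.97 × 10^-1 M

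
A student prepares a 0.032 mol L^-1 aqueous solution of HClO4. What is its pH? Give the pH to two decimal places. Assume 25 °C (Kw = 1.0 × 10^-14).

pH = 1.49

HClO4 is a strong acid and dissociates completely, so [H+] = 0.032 M.
pH = -log(0.032) = 1.49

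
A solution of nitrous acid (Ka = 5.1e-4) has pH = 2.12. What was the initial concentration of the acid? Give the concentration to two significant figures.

C₀ = 1.2 × 10^-1 M

[H+] = 10^(-2.12) = 7.59 × 10^-3 M = x
Ka = x²/(C₀ − x) ⇒ C₀ = x + x²/Ka
C₀ = 7.59 × 10^-3 + (7.59 × 10^-3)²/(5.1 × 10^-4) = 1.21 × 10^-1 M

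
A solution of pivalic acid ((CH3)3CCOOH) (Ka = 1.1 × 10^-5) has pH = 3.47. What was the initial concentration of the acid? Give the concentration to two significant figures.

[H+] = 10^(-3.47) = 3.39 × 10^-4 M = x
Ka = x²/(C₀ − x) ⇒ C₀ = x + x²/Ka
C₀ = 3.39 × 10^-4 + (3.39 × 10^-4)²/(1.1 × 10^-5) = 1.08 × 10^-2 M

C₀ = 1.1 × 10^-2 M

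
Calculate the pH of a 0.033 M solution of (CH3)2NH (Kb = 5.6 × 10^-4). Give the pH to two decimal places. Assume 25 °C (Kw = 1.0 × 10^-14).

(CH3)2NH + H2O ⇌ (CH3)2NH2+ + OH-
Let x = [OH-] at equilibrium. Kb = x²/(0.033 − x).
The 5% rule fails; solving x² + Kb·x − Kb·C₀ = 0 exactly:
x = (−Kb + √(Kb² + 4·Kb·C₀))/2 = 4.03 × 10^-3 M
pOH = −log(4.03 × 10^-3) = 2.39; pH = 14.00 − 2.39 = 11.61

pH = 11.61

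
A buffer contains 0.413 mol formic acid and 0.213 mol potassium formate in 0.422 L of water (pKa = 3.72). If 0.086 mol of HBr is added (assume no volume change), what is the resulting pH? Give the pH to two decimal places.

pH = 3.13

Added H+ converts HCOO- to HCOOH: HCOOH → 0.499 mol, HCOO- → 0.127 mol.
Henderson–Hasselbalch with mole ratio 0.127/0.499: pH = 3.72 + (-0.594)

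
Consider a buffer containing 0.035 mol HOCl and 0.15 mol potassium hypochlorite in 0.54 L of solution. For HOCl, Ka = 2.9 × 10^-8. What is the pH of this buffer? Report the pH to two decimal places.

pH = 8.17

pKa = −log(2.9 × 10^-8) = 7.538
Using pH = pKa + log([base]/[acid]) with [base]/[acid] = 0.15/0.035:
pH = 7.538 + (+0.632) = 8.17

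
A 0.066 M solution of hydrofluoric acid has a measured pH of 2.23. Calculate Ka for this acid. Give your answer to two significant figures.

[H+] = 10^(-2.23) = 5.89 × 10^-3 M
At equilibrium [HA] = 0.066 − 5.89 × 10^-3 = 6.01 × 10^-2 M
Ka = [H+][A-]/[HA] = (5.89 × 10^-3)² / 6.01 × 10^-2 = 5.8 × 10^-4

Ka = 5.8 × 10^-4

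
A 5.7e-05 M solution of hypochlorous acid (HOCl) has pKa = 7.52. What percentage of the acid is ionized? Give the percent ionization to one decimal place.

HOCl ⇌ OCl- + H+; let x = [H+] at equilibrium.
Ka = 10^(−7.52) = 3.02 × 10^-8
x ≈ √(Ka·C₀) = √(3.02 × 10^-8 × 5.7e-05) = 1.31 × 10^-6 M
Fraction ionized = 1.31 × 10^-6 / 5.7e-05 = 0.0230 → 2.3%

2.3%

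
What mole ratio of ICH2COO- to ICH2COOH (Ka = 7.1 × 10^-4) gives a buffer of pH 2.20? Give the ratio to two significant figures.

ratio = 0.11

pKa = -log(7.1 × 10^-4) = 3.149
pH = pKa + log(r) ⇒ log(r) = 2.20 − 3.149 = -0.949
r = [ICH2COO-]/[ICH2COOH] = 10^(-0.949) = 0.112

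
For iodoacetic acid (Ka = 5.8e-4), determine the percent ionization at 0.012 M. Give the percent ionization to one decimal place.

ICH2COOH ⇌ ICH2COO- + H+; let x = [H+] at equilibrium.
Solve x² + 0.00058x − 6.96e-06 = 0 → x = 2.36 × 10^-3 M
Fraction ionized = 2.36 × 10^-3 / 0.012 = 0.1967 → 19.7%

19.7%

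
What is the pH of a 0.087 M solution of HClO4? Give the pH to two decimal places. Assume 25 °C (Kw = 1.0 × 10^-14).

pH = 1.06

HClO4 is a strong acid and dissociates completely, so [H+] = 0.087 M.
pH = -log(0.087) = 1.06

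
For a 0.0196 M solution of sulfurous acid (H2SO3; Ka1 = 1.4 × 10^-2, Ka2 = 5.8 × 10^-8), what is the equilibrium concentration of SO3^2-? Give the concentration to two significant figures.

5.8 × 10^-8 M

First ionization gives [H+] ≈ [HSO3-] = 1.10 × 10^-2 M.
Second step: Ka2 = [H+][SO3^2-]/[HSO3-] ≈ [SO3^2-] (since [H+] ≈ [HSO3-]).
So [SO3^2-] ≈ Ka2.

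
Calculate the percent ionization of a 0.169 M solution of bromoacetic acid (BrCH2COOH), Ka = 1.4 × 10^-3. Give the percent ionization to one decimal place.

8.7%

BrCH2COOH ⇌ BrCH2COO- + H+; let x = [H+] at equilibrium.
Solve x² + 0.0014x − 0.000237 = 0 → x = 1.47 × 10^-2 M
% ionization = x/C₀ × 100% = 1.47 × 10^-2/0.169 × 100% = 8.7%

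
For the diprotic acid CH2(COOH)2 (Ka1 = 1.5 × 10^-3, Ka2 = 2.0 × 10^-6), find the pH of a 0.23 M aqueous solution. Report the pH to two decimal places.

pH = 1.75

Ka1 ≫ Ka2, so treat the first dissociation as the only significant source of H+.
Ka1 = x²/(0.23 − x) = 1.5 × 10^-3
Solving the quadratic: x = (−Ka1 + √(Ka1² + 4·Ka1·C₀))/2 = 1.78 × 10^-2 M
pH = −log(1.78 × 10^-2) = 1.75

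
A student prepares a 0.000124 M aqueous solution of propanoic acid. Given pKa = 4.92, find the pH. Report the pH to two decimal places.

pH = 4.48

CH3CH2COOH ⇌ CH3CH2COO- + H+
Ka = 10^(−4.92) = 1.20 × 10^-5
From the ICE table, Ka = x²/(0.000124 − x) = 1.20 × 10^-5.
The 5% rule fails; solving x² + Ka·x − Ka·C₀ = 0 exactly:
x = (−Ka + √(Ka² + 4·Ka·C₀))/2 = 3.30 × 10^-5 M
pH = −log[H+] = −log(3.30 × 10^-5) = 4.48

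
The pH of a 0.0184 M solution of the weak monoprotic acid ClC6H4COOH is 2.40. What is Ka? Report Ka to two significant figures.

[H+] = 10^(-2.40) = 3.98 × 10^-3 M
At equilibrium [HA] = 0.0184 − 3.98 × 10^-3 = 1.44 × 10^-2 M
Ka = [H+][A-]/[HA] = (3.98 × 10^-3)² / 1.44 × 10^-2 = 1.1 × 10^-3

Ka = 1.1 × 10^-3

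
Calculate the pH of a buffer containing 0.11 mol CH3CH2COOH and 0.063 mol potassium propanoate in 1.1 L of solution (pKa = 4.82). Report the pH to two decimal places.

Henderson–Hasselbalch: pH = pKa + log([CH3CH2COO-]/[CH3CH2COOH]) = 4.82 + log(0.063/0.11)
pH = 4.82 + (-0.242) = 4.58

pH = 4.58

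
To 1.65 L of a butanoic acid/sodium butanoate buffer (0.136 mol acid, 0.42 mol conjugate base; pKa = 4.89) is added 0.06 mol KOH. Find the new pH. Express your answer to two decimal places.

OH- converts CH3(CH2)2COOH to CH3(CH2)2COO-: CH3(CH2)2COOH → 0.076 mol, CH3(CH2)2COO- → 0.48 mol.
Henderson–Hasselbalch with mole ratio 0.48/0.076: pH = 4.89 + (+0.800)

pH = 5.69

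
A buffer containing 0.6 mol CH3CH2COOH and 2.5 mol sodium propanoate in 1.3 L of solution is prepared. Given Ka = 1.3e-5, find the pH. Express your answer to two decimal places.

pH = 5.51

pKa = −log(1.3 × 10^-5) = 4.886
Henderson–Hasselbalch: pH = pKa + log([CH3CH2COO-]/[CH3CH2COOH]) = 4.886 + log(2.5/0.6)
pH = 4.886 + (+0.620) = 5.51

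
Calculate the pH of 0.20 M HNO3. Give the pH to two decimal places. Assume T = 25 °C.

pH = 0.70

HNO3 is a strong acid and dissociates completely, so [H+] = 0.20 M.
pH = -log(0.2) = 0.70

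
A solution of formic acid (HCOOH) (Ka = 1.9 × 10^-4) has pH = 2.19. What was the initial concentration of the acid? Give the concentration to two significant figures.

C₀ = 2.3 × 10^-1 M

[H+] = 10^(-2.19) = 6.46 × 10^-3 M = x
Ka = x²/(C₀ − x) ⇒ C₀ = x + x²/Ka
C₀ = 6.46 × 10^-3 + (6.46 × 10^-3)²/(1.9 × 10^-4) = 2.26 × 10^-1 M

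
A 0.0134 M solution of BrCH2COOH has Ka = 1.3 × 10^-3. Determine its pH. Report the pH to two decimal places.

pH = 2.45

BrCH2COOH ⇌ BrCH2COO- + H+
Let x = [H+] at equilibrium. Ka = x²/(0.0134 − x).
Here C₀/Ka ≈ 10.3, so the small-x approximation fails. Use the quadratic:
x = (−Ka + √(Ka² + 4·Ka·C₀))/2 = 3.57 × 10^-3 M
pH = −log[H+] = −log(3.57 × 10^-3) = 2.45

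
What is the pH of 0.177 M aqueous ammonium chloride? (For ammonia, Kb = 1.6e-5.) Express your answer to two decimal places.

pH = 4.98

NH4+ is the conjugate acid of the weak base NH3.
Ka = Kw/Kb = 1.0×10^-14 / 1.6 × 10^-5 = 6.25 × 10^-10
Let x = [H+] at equilibrium. Ka = x²/(0.177 − x).
Neglecting x in the denominator: x = √(6.25 × 10^-10 × 0.177) = 1.05 × 10^-5 M
(x/C₀ = 0.0059% < 5%, so the approximation holds.)
pH = −log(1.05 × 10^-5) = 4.98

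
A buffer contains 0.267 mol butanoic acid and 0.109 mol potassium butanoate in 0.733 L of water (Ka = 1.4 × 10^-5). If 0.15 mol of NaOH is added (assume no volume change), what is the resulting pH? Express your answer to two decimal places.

OH- converts CH3(CH2)2COOH to CH3(CH2)2COO-: CH3(CH2)2COOH → 0.117 mol, CH3(CH2)2COO- → 0.259 mol.
pKa = −log(1.4 × 10^-5) = 4.854
Henderson–Hasselbalch with mole ratio 0.259/0.117: pH = 4.854 + (+0.345)

pH = 5.20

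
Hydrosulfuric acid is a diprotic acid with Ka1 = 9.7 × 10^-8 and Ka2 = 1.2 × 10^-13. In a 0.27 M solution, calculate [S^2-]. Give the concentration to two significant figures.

1.2 × 10^-13 M

First ionization gives [H+] ≈ [HS-] = 1.62 × 10^-4 M.
Second step: Ka2 = [H+][S^2-]/[HS-] ≈ [S^2-] (since [H+] ≈ [HS-]).
So [S^2-] ≈ Ka2.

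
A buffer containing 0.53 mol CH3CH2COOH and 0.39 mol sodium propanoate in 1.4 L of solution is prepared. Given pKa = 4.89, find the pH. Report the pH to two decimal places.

Using pH = pKa + log([base]/[acid]) with [base]/[acid] = 0.39/0.53:
pH = 4.89 + (-0.133) = 4.76

pH = 4.76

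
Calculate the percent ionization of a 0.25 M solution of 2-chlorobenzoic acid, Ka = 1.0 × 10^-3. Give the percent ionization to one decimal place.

ClC6H4COOH ⇌ ClC6H4COO- + H+; let x = [H+] at equilibrium.
Solve x² + 0.001x − 0.00025 = 0 → x = 1.53 × 10^-2 M
Fraction ionized = 1.53 × 10^-2 / 0.25 = 0.0612 → 6.1%

6.1%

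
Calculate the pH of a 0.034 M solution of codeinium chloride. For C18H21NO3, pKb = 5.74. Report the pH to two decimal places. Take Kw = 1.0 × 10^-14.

C18H22NO3+ is the conjugate acid of the weak base C18H21NO3.
Kb = 10^(−5.74) = 1.82 × 10^-6
Ka = Kw/Kb = 1.0×10^-14 / 1.82 × 10^-6 = 5.49 × 10^-9
Ka = x²/(0.034 − x) = 5.49 × 10^-9
Neglecting x in the denominator: x = √(5.49 × 10^-9 × 0.034) = 1.37 × 10^-5 M
pH = −log(1.37 × 10^-5) = 4.86

pH = 4.86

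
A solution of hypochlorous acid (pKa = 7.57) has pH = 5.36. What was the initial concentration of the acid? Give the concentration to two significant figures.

C₀ = 7.1 × 10^-4 M

[H+] = 10^(-5.36) = 4.37 × 10^-6 M = x
Ka = 10^(−7.57) = 2.69 × 10^-8
Ka = x²/(C₀ − x) ⇒ C₀ = x + x²/Ka
C₀ = 4.37 × 10^-6 + (4.37 × 10^-6)²/(2.69 × 10^-8) = 7.14 × 10^-4 M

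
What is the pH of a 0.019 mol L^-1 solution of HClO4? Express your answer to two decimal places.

pH = 1.72

HClO4 is a strong acid and dissociates completely, so [H+] = 0.019 M.
pH = -log(0.019) = 1.72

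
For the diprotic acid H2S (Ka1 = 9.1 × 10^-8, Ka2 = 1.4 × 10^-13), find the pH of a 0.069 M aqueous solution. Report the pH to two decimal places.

Ka1 ≫ Ka2, so treat the first dissociation as the only significant source of H+.
Ka1 = x²/(0.069 − x) = 9.1 × 10^-8
x ≈ √(9.1 × 10^-8 × 0.069) = 7.92 × 10^-5 M
pH = −log(7.92 × 10^-5) = 4.10

pH = 4.10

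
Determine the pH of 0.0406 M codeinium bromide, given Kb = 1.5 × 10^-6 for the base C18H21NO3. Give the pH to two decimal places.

C18H22NO3+ is the conjugate acid of the weak base C18H21NO3.
Ka = Kw/Kb = 1.0×10^-14 / 1.5 × 10^-6 = 6.67 × 10^-9
Let x = [H+] at equilibrium. Ka = x²/(0.0406 − x).
Assume x ≪ 0.0406: x ≈ √(6.67 × 10^-9 × 0.0406) = 1.65 × 10^-5 M
(x/C₀ = 0.041% < 5%, so the approximation holds.)
pH = −log(1.65 × 10^-5) = 4.78

pH = 4.78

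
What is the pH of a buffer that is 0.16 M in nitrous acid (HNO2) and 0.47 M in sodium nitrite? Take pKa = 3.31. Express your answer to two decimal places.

pH = 3.78

Using pH = pKa + log([base]/[acid]) with [base]/[acid] = 0.47/0.16:
pH = 3.31 + (+0.468) = 3.78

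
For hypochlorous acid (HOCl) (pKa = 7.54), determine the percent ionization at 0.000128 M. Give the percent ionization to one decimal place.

1.5%

HOCl ⇌ OCl- + H+; let x = [H+] at equilibrium.
Ka = 10^(−7.54) = 2.88 × 10^-8
x ≈ √(Ka·C₀) = √(2.88 × 10^-8 × 0.000128) = 1.92 × 10^-6 M
% ionization = x/C₀ × 100% = 1.92 × 10^-6/0.000128 × 100% = 1.5%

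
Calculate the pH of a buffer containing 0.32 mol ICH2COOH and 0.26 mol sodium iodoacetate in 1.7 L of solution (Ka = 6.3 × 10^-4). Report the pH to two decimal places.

pKa = −log(6.3 × 10^-4) = 3.201
Henderson–Hasselbalch: pH = pKa + log([ICH2COO-]/[ICH2COOH]) = 3.201 + log(0.26/0.32)
pH = 3.201 + (-0.090) = 3.11

pH = 3.11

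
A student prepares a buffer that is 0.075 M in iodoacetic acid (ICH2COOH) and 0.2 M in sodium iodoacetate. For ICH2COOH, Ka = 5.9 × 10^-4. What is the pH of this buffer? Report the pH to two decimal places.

pKa = −log(5.9 × 10^-4) = 3.229
Henderson–Hasselbalch: pH = pKa + log([ICH2COO-]/[ICH2COOH]) = 3.229 + log(0.2/0.075)
pH = 3.229 + (+0.426) = 3.66

pH = 3.66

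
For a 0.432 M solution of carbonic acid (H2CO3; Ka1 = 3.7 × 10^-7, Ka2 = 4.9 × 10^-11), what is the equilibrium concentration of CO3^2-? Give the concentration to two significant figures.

4.9 × 10^-11 M

First ionization gives [H+] ≈ [HCO3-] = 4.00 × 10^-4 M.
Second step: Ka2 = [H+][CO3^2-]/[HCO3-] ≈ [CO3^2-] (since [H+] ≈ [HCO3-]).
So [CO3^2-] ≈ Ka2.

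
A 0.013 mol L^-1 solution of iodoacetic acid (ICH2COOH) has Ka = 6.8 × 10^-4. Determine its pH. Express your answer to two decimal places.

pH = 2.58

ICH2COOH ⇌ ICH2COO- + H+
Ka = x²/(0.013 − x) = 6.8 × 10^-4
x is not negligible relative to C₀; solve x² + 0.00068·x − 8.84e-06 = 0.
x = [−0.00068 + √(0.00068² + 3.54e-05)]/2 = 2.65 × 10^-3 M
pH = −log[H+] = −log(2.65 × 10^-3) = 2.58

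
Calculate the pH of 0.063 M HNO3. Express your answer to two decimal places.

pH = 1.20

HNO3 is a strong acid and dissociates completely, so [H+] = 0.063 M.
pH = -log(0.063) = 1.20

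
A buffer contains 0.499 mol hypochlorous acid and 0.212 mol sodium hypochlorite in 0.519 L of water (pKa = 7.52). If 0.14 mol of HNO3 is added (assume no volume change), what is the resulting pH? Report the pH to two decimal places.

Added H+ converts OCl- to HOCl: HOCl → 0.639 mol, OCl- → 0.072 mol.
Henderson–Hasselbalch with mole ratio 0.072/0.639: pH = 7.52 + (-0.948)

pH = 6.57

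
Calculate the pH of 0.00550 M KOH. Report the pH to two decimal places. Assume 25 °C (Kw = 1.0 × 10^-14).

KOH is a strong base; [OH-] = 0.0055 M.
pOH = -log(0.0055) = 2.26
pH = 14.00 - 2.26 = 11.74

pH = 11.74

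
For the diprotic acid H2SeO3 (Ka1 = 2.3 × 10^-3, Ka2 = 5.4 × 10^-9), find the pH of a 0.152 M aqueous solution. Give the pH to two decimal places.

pH = 1.75

Since Ka1 ≫ Ka2, the first ionization dominates [H+].
Ka1 = x²/(0.152 − x) = 2.3 × 10^-3
Solving the quadratic: x = (−Ka1 + √(Ka1² + 4·Ka1·C₀))/2 = 1.76 × 10^-2 M
pH = −log(1.76 × 10^-2) = 1.75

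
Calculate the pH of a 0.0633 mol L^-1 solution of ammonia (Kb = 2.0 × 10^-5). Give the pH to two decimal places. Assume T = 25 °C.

NH3 + H2O ⇌ NH4+ + OH-
From the ICE table, Kb = x²/(0.0633 − x) = 2.0 × 10^-5.
Neglecting x in the denominator: x = √(2.0 × 10^-5 × 0.0633) = 1.13 × 10^-3 M
pOH = −log(1.13 × 10^-3) = 2.95; pH = 14.00 − 2.95 = 11.05

pH = 11.05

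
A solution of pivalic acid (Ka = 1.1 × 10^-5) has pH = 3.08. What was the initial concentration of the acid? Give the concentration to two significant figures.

[H+] = 10^(-3.08) = 8.32 × 10^-4 M = x
Ka = x²/(C₀ − x) ⇒ C₀ = x + x²/Ka
C₀ = 8.32 × 10^-4 + (8.32 × 10^-4)²/(1.1 × 10^-5) = 6.38 × 10^-2 M

C₀ = 6.4 × 10^-2 M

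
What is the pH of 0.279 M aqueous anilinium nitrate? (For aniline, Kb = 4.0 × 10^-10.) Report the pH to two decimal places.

C6H5NH3+ is the conjugate acid of the weak base C6H5NH2.
Ka = Kw/Kb = 1.0×10^-14 / 4.0 × 10^-10 = 2.50 × 10^-5
From the ICE table, Ka = x²/(0.279 − x) = 2.50 × 10^-5.
Since Ka ≪ C₀, x ≈ √(Ka·C₀) = 2.64 × 10^-3 M.
(x/C₀ = 0.95% < 5%, so the approximation holds.)
pH = −log[H+] = −log(2.64 × 10^-3) = 2.58

pH = 2.58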